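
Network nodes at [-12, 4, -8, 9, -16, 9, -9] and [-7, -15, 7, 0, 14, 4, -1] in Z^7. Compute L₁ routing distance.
91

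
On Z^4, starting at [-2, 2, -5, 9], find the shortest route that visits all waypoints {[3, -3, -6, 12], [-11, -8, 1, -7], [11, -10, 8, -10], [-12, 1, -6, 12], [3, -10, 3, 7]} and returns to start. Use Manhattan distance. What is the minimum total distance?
150
(one optimal route: (-2, 2, -5, 9) → (3, -3, -6, 12) → (3, -10, 3, 7) → (11, -10, 8, -10) → (-11, -8, 1, -7) → (-12, 1, -6, 12) → (-2, 2, -5, 9))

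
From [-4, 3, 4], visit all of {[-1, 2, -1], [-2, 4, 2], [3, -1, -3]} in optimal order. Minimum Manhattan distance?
20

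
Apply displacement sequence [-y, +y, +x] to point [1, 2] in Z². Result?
(2, 2)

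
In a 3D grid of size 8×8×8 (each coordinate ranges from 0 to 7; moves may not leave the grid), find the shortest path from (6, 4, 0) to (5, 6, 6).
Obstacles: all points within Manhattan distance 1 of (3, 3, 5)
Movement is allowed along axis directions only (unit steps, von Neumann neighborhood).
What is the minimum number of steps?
9
(one shortest path: (6, 4, 0) → (5, 4, 0) → (5, 5, 0) → (5, 6, 0) → (5, 6, 1) → (5, 6, 2) → (5, 6, 3) → (5, 6, 4) → (5, 6, 5) → (5, 6, 6))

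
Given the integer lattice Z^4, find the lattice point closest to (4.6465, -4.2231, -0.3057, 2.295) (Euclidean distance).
(5, -4, 0, 2)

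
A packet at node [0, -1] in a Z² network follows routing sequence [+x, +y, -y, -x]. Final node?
(0, -1)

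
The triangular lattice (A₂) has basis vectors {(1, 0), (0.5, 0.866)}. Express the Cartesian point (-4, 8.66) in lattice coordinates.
-9b₁ + 10b₂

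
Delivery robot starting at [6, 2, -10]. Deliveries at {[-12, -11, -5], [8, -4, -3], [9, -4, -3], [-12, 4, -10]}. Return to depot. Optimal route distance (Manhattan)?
86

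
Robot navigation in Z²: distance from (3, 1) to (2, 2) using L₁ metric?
2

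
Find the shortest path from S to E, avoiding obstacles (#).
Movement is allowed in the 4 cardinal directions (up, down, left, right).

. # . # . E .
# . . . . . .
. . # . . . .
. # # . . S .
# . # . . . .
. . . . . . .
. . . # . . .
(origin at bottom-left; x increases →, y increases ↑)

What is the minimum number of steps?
3
(one shortest path: (5, 3) → (5, 4) → (5, 5) → (5, 6))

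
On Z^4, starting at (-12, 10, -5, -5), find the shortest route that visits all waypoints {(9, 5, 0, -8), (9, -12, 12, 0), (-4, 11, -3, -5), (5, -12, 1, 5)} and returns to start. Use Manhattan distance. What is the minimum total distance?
148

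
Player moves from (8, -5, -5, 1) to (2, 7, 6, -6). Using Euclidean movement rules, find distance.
18.7083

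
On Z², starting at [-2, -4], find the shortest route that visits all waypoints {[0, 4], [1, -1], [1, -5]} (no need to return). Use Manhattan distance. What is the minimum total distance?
14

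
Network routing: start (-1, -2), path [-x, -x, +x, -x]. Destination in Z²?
(-3, -2)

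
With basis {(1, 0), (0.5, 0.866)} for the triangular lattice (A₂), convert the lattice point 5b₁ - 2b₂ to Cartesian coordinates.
(4, -1.732)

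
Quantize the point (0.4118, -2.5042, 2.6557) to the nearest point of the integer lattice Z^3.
(0, -3, 3)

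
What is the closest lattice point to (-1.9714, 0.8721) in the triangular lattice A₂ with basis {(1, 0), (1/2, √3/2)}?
(-1.5, 0.866)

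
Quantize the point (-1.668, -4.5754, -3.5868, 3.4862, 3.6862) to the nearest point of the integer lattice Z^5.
(-2, -5, -4, 3, 4)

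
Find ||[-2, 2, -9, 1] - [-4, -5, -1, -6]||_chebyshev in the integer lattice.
8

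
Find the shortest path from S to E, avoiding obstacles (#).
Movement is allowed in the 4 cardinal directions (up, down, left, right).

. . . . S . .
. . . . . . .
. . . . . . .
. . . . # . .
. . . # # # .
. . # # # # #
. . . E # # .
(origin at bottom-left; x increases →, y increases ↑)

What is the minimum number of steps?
11
(one shortest path: (4, 6) → (3, 6) → (2, 6) → (1, 6) → (1, 5) → (1, 4) → (1, 3) → (1, 2) → (1, 1) → (1, 0) → (2, 0) → (3, 0))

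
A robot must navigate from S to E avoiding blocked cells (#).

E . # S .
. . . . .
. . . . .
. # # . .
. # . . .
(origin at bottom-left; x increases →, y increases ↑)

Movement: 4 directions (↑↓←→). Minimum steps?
5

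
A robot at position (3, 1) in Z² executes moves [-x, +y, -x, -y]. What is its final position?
(1, 1)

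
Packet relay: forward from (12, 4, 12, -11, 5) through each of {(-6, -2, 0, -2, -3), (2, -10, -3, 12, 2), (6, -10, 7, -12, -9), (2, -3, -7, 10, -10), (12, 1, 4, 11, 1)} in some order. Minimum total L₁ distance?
170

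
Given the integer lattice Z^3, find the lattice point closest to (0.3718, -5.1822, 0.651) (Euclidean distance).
(0, -5, 1)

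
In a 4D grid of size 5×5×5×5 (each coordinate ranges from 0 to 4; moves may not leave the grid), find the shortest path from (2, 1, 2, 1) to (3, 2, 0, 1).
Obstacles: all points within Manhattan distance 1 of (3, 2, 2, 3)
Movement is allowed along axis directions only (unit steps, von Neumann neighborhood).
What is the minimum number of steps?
4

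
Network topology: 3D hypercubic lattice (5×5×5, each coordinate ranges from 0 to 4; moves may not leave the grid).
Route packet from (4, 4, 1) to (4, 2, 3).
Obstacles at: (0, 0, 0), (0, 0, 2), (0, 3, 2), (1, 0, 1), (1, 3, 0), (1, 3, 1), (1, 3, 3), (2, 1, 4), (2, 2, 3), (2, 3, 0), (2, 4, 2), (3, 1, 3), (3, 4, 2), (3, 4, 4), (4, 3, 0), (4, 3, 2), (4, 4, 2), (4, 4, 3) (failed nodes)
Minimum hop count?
4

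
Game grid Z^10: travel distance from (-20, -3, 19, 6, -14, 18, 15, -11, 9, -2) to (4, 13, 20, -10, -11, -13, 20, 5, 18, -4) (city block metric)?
123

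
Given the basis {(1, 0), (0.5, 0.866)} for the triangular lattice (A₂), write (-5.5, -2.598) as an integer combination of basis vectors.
-4b₁ - 3b₂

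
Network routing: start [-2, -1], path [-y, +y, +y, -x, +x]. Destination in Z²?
(-2, 0)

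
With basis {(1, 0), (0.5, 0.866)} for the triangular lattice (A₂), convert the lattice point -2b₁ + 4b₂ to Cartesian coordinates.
(0, 3.464)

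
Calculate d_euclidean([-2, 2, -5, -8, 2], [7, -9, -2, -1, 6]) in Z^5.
16.6132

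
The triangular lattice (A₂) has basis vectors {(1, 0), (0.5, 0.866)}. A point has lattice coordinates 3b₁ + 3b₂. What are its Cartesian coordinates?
(4.5, 2.598)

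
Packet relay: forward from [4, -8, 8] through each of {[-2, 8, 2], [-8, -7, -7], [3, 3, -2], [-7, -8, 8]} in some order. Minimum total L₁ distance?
68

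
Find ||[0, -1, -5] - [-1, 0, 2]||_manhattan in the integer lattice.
9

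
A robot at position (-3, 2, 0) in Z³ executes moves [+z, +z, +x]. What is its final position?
(-2, 2, 2)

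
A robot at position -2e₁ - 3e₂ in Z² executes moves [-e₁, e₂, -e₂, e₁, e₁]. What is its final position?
(-1, -3)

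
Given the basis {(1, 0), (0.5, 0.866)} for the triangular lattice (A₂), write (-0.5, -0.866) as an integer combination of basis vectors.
-b₂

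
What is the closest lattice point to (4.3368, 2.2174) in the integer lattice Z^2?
(4, 2)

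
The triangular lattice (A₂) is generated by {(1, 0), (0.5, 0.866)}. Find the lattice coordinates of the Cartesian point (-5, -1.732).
-4b₁ - 2b₂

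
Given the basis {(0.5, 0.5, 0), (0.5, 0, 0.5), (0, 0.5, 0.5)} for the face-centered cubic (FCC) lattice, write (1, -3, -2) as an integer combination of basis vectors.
2b₂ - 6b₃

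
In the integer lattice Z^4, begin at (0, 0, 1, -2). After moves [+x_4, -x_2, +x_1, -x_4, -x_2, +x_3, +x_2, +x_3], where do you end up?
(1, -1, 3, -2)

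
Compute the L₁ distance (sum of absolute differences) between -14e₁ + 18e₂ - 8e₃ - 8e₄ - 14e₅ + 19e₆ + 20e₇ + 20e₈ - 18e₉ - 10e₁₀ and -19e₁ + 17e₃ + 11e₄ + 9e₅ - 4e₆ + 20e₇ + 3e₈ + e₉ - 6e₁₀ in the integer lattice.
153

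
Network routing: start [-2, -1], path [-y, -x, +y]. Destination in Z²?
(-3, -1)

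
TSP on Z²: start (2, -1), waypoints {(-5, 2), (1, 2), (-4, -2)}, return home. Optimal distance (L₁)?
22
(one optimal route: (2, -1) → (1, 2) → (-5, 2) → (-4, -2) → (2, -1))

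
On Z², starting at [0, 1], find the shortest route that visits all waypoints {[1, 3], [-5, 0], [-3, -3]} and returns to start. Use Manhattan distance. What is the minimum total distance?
24
(one optimal route: (0, 1) → (1, 3) → (-5, 0) → (-3, -3) → (0, 1))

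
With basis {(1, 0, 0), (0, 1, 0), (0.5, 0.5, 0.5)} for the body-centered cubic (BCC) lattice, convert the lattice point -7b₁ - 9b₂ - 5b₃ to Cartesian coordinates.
(-9.5, -11.5, -2.5)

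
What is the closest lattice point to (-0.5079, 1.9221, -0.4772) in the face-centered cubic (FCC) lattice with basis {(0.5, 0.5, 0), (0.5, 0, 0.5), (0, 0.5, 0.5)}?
(-0.5, 2, -0.5)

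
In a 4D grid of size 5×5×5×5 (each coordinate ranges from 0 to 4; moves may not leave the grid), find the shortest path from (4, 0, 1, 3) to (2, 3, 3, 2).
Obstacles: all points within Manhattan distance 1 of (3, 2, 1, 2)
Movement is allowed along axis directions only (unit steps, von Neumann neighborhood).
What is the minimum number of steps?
8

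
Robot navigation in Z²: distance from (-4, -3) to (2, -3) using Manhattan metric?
6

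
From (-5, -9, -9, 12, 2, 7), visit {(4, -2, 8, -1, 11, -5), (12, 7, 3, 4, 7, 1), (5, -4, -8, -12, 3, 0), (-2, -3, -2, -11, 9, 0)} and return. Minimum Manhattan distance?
204
(one optimal route: (-5, -9, -9, 12, 2, 7) → (12, 7, 3, 4, 7, 1) → (4, -2, 8, -1, 11, -5) → (-2, -3, -2, -11, 9, 0) → (5, -4, -8, -12, 3, 0) → (-5, -9, -9, 12, 2, 7))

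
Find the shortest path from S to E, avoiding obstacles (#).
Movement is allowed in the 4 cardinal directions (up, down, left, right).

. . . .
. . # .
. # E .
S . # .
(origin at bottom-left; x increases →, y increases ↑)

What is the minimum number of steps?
9
(one shortest path: (0, 0) → (0, 1) → (0, 2) → (1, 2) → (1, 3) → (2, 3) → (3, 3) → (3, 2) → (3, 1) → (2, 1))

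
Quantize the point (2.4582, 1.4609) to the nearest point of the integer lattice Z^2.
(2, 1)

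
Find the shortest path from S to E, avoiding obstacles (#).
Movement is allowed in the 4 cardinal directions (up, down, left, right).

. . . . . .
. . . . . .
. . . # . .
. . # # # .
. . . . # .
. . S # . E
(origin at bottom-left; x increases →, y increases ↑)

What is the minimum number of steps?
13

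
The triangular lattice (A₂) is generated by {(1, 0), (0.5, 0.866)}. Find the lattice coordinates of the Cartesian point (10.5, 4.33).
8b₁ + 5b₂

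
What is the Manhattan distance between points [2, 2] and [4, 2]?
2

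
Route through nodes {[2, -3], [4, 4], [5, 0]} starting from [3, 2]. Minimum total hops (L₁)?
14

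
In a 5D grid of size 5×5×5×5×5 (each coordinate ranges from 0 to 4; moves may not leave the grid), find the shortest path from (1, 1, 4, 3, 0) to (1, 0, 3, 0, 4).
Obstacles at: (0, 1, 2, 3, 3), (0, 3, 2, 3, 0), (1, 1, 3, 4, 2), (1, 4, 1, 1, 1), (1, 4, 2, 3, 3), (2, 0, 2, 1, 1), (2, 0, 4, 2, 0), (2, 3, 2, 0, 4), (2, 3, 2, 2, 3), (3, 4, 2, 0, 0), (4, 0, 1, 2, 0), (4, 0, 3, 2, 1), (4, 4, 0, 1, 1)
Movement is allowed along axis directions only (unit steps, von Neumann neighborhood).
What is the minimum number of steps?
9
(one shortest path: (1, 1, 4, 3, 0) → (1, 0, 4, 3, 0) → (1, 0, 3, 3, 0) → (1, 0, 3, 2, 0) → (1, 0, 3, 1, 0) → (1, 0, 3, 0, 0) → (1, 0, 3, 0, 1) → (1, 0, 3, 0, 2) → (1, 0, 3, 0, 3) → (1, 0, 3, 0, 4))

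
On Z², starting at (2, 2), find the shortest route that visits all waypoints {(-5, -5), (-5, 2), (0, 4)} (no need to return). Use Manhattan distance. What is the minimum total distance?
18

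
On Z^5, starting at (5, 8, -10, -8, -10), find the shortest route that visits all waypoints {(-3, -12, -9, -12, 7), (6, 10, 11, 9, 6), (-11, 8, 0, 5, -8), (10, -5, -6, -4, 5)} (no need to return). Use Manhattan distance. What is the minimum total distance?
172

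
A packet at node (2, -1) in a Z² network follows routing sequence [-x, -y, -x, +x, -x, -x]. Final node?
(-1, -2)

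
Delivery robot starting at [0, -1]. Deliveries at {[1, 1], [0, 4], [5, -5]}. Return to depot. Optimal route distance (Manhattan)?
28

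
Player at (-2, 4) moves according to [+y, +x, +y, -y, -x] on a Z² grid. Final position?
(-2, 5)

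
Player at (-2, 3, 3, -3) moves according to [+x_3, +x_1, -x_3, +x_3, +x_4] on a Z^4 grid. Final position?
(-1, 3, 4, -2)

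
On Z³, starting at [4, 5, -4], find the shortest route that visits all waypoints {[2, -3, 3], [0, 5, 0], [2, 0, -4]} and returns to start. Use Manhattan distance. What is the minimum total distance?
38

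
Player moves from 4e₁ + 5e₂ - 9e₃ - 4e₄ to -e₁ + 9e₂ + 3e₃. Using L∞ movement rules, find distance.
12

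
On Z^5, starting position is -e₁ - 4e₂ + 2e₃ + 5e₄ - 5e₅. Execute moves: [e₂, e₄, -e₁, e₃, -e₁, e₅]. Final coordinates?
(-3, -3, 3, 6, -4)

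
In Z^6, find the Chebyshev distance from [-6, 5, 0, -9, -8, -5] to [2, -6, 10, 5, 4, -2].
14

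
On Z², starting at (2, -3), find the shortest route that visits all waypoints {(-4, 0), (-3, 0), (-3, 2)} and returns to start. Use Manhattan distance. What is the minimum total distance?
22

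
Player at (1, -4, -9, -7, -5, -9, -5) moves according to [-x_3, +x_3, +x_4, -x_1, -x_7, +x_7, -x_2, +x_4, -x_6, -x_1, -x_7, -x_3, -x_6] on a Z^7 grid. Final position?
(-1, -5, -10, -5, -5, -11, -6)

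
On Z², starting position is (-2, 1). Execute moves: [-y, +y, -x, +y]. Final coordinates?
(-3, 2)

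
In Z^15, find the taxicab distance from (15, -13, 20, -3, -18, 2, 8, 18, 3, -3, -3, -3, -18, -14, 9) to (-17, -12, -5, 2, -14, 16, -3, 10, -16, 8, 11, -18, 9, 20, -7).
236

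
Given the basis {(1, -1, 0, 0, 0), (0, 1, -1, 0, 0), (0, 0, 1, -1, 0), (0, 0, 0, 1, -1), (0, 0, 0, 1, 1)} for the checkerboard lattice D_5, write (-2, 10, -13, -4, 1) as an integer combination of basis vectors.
-2b₁ + 8b₂ - 5b₃ - 5b₄ - 4b₅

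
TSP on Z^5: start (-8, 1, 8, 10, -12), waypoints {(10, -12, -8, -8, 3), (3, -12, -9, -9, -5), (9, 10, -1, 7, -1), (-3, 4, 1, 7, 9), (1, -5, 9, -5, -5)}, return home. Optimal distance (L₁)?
204
(one optimal route: (-8, 1, 8, 10, -12) → (-3, 4, 1, 7, 9) → (9, 10, -1, 7, -1) → (10, -12, -8, -8, 3) → (3, -12, -9, -9, -5) → (1, -5, 9, -5, -5) → (-8, 1, 8, 10, -12))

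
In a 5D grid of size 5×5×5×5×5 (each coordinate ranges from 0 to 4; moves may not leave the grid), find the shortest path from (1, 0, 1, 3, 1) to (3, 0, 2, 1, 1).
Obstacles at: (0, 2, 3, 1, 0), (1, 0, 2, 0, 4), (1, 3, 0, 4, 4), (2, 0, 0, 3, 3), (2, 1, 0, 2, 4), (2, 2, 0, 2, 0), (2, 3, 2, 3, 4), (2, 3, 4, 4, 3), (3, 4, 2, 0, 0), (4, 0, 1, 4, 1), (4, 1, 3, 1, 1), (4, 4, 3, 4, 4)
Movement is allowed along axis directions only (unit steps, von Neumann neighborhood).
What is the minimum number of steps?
5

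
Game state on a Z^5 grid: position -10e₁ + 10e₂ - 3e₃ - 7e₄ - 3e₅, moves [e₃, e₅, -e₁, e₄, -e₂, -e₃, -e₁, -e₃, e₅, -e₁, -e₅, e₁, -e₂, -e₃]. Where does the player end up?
(-12, 8, -5, -6, -2)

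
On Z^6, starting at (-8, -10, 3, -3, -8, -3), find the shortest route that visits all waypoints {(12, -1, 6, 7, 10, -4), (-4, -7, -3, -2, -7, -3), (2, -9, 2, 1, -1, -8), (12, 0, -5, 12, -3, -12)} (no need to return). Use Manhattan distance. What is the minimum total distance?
123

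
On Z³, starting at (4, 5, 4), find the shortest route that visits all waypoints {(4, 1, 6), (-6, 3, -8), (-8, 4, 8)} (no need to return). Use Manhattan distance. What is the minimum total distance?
42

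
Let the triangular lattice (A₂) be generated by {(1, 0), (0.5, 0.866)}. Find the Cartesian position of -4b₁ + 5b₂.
(-1.5, 4.33)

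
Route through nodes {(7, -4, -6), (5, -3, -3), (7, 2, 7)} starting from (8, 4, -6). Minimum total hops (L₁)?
32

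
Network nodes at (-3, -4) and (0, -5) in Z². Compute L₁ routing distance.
4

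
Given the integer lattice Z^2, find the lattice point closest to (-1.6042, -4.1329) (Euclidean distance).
(-2, -4)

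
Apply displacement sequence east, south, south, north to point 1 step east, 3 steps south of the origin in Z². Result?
(2, -4)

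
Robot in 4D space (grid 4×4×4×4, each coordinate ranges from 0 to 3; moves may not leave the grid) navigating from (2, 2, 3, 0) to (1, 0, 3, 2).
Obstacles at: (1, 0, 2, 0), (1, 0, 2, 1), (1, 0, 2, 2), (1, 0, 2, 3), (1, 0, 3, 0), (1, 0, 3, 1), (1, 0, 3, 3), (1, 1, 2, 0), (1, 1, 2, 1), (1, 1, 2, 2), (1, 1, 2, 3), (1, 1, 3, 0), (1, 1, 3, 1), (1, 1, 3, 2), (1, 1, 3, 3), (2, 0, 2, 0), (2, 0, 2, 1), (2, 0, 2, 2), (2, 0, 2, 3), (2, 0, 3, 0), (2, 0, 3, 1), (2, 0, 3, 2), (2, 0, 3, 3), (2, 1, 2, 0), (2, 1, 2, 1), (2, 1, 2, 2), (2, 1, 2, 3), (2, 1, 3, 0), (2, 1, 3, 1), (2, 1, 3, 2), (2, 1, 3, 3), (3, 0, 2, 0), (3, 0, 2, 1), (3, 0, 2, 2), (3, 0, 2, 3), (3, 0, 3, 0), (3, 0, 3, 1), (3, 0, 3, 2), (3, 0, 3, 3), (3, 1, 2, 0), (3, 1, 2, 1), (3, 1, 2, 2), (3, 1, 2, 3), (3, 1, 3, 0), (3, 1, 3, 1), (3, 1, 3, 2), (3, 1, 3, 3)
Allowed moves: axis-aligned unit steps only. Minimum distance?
7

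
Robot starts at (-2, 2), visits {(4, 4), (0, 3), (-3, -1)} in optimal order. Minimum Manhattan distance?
16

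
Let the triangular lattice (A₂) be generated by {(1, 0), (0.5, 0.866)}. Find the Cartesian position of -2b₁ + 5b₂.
(0.5, 4.33)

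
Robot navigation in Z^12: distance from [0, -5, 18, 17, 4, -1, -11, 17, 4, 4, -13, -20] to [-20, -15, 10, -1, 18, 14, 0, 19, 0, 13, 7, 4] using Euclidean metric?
50.07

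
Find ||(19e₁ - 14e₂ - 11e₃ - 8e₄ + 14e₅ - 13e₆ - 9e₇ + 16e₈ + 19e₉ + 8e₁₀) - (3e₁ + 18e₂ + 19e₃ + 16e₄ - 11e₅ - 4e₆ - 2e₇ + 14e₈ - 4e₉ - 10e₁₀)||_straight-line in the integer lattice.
66.0908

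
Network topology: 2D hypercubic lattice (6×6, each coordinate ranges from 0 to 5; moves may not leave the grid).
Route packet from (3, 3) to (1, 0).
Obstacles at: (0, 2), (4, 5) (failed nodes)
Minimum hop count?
5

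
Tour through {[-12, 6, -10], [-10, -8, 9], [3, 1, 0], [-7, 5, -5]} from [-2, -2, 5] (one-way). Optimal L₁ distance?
78
(one optimal route: (-2, -2, 5) → (3, 1, 0) → (-7, 5, -5) → (-12, 6, -10) → (-10, -8, 9))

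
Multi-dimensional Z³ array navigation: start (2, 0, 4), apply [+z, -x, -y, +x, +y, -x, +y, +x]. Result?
(2, 1, 5)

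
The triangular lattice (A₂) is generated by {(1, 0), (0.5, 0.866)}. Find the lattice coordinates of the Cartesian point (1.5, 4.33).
-b₁ + 5b₂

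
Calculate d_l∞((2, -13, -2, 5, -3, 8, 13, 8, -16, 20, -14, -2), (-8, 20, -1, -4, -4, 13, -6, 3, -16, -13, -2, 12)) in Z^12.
33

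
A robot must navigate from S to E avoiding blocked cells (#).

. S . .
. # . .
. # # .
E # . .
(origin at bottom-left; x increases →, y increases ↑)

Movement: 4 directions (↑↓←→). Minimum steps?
4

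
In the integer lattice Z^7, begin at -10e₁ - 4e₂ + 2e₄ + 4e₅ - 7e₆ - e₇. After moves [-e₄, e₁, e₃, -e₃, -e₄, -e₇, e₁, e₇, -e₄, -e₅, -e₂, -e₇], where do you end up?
(-8, -5, 0, -1, 3, -7, -2)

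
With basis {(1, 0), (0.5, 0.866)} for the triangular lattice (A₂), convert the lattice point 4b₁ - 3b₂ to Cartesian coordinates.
(2.5, -2.598)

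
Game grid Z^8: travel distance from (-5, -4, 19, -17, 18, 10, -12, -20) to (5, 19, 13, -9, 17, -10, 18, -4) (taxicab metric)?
114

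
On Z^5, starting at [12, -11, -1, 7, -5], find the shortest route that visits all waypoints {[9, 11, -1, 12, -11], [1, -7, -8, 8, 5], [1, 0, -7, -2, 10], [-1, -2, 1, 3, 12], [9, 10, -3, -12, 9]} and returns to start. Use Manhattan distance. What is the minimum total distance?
196
(one optimal route: (12, -11, -1, 7, -5) → (9, 11, -1, 12, -11) → (9, 10, -3, -12, 9) → (1, 0, -7, -2, 10) → (-1, -2, 1, 3, 12) → (1, -7, -8, 8, 5) → (12, -11, -1, 7, -5))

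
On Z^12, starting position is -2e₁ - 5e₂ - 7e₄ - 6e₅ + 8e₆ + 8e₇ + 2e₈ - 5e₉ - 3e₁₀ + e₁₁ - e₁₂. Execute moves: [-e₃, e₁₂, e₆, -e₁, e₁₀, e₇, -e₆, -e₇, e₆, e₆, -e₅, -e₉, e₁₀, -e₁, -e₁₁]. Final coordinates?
(-4, -5, -1, -7, -7, 10, 8, 2, -6, -1, 0, 0)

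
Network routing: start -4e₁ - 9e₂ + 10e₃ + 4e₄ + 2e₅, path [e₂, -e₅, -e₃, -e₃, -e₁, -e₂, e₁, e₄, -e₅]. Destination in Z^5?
(-4, -9, 8, 5, 0)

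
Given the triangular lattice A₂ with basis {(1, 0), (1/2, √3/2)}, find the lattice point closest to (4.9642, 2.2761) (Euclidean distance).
(5, 1.732)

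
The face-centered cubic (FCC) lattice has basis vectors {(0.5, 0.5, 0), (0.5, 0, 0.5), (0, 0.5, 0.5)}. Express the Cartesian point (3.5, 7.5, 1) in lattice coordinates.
10b₁ - 3b₂ + 5b₃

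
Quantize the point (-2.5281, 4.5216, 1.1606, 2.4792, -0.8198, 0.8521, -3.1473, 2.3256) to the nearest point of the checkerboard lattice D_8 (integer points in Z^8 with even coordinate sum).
(-3, 5, 1, 2, -1, 1, -3, 2)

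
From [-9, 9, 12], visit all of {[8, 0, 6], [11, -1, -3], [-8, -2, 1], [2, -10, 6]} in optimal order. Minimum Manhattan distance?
75
(one optimal route: (-9, 9, 12) → (-8, -2, 1) → (2, -10, 6) → (8, 0, 6) → (11, -1, -3))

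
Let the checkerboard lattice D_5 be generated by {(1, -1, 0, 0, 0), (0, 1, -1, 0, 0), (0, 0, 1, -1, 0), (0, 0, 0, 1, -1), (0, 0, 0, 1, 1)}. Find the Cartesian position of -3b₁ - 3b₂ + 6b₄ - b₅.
(-3, 0, 3, 5, -7)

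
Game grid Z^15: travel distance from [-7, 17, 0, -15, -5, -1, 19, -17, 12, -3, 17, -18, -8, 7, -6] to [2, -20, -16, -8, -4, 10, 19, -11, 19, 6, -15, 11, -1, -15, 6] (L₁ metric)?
205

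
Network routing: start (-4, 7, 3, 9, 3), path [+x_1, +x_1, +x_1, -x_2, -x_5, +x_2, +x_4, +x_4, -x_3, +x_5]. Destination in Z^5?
(-1, 7, 2, 11, 3)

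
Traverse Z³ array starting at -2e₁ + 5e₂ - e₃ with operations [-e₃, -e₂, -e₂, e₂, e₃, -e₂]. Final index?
(-2, 3, -1)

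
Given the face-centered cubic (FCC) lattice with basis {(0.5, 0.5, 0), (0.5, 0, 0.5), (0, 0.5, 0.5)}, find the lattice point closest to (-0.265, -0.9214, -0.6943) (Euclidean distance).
(-0.5, -1, -0.5)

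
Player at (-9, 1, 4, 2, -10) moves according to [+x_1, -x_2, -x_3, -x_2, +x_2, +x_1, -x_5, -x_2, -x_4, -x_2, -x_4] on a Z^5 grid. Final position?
(-7, -2, 3, 0, -11)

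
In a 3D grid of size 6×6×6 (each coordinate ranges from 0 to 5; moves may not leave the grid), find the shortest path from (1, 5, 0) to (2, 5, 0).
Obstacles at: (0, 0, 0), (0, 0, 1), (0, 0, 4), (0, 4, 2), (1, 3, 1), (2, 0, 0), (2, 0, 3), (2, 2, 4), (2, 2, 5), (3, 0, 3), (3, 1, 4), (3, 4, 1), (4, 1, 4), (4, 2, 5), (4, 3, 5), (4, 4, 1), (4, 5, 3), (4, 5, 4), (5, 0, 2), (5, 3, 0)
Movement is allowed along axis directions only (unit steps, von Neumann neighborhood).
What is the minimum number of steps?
1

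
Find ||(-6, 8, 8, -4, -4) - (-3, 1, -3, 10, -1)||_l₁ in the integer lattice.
38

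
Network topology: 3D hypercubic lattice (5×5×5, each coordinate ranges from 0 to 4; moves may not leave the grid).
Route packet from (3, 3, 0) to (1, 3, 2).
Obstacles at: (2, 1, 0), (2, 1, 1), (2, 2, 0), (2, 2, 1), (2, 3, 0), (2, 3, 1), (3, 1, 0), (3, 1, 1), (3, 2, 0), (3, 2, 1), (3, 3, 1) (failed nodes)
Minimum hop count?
6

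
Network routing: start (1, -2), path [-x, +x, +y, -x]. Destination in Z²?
(0, -1)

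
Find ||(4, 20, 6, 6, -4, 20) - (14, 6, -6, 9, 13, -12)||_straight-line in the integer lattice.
41.9762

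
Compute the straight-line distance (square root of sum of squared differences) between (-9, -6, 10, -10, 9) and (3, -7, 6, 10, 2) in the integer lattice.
24.6982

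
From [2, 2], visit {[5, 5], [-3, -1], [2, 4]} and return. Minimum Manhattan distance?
28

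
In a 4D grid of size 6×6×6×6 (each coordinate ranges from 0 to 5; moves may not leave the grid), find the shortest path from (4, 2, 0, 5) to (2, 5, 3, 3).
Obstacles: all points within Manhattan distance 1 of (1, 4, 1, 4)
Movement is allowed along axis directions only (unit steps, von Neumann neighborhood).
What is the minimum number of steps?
10
(one shortest path: (4, 2, 0, 5) → (3, 2, 0, 5) → (2, 2, 0, 5) → (2, 3, 0, 5) → (2, 4, 0, 5) → (2, 5, 0, 5) → (2, 5, 1, 5) → (2, 5, 2, 5) → (2, 5, 3, 5) → (2, 5, 3, 4) → (2, 5, 3, 3))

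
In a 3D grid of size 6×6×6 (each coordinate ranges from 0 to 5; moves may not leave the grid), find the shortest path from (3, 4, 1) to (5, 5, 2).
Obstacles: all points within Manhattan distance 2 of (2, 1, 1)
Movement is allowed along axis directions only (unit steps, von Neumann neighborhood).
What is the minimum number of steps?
4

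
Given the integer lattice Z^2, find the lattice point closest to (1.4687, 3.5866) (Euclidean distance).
(1, 4)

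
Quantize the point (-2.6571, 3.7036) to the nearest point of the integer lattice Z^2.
(-3, 4)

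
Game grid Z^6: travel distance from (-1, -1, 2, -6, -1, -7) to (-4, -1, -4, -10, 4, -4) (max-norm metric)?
6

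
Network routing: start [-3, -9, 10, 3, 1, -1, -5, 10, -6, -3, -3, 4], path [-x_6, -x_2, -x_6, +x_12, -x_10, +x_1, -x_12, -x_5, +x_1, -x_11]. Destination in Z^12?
(-1, -10, 10, 3, 0, -3, -5, 10, -6, -4, -4, 4)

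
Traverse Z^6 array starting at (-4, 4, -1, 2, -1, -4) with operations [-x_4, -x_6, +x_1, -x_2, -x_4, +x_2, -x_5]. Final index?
(-3, 4, -1, 0, -2, -5)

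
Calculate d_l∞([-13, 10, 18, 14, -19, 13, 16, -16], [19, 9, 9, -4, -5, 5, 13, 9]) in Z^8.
32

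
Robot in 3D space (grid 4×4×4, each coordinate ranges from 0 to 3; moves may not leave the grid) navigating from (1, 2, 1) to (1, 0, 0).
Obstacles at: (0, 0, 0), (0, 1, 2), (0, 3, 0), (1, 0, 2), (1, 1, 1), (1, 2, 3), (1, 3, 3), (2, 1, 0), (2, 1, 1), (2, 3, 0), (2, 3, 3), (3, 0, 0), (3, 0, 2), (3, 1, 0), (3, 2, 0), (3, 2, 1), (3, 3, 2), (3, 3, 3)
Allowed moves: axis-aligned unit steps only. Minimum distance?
3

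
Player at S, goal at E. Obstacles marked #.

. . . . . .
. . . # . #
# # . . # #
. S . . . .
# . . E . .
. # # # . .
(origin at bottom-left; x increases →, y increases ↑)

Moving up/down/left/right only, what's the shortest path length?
3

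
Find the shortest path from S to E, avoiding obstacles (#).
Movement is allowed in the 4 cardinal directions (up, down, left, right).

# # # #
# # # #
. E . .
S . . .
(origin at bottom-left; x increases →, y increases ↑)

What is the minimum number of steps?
2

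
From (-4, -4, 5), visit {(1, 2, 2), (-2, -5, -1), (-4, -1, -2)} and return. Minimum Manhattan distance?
42
(one optimal route: (-4, -4, 5) → (1, 2, 2) → (-4, -1, -2) → (-2, -5, -1) → (-4, -4, 5))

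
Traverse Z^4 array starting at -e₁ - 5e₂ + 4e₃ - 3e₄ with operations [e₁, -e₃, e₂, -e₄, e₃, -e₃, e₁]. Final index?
(1, -4, 3, -4)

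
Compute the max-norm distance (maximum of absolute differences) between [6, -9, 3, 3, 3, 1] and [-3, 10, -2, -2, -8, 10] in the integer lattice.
19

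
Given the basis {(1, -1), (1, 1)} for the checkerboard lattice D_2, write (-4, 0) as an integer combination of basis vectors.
-2b₁ - 2b₂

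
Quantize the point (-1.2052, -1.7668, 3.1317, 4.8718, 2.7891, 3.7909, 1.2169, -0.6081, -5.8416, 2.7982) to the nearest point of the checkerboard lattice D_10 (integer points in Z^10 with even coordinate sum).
(-1, -2, 3, 5, 3, 4, 1, 0, -6, 3)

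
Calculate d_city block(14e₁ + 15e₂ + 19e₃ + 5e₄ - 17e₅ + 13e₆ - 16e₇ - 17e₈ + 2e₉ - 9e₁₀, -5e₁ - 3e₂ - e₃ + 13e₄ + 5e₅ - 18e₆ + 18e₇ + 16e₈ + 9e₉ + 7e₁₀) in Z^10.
208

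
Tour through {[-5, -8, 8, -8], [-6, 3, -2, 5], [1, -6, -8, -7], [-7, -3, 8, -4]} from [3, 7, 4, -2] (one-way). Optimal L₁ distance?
88
(one optimal route: (3, 7, 4, -2) → (-6, 3, -2, 5) → (-7, -3, 8, -4) → (-5, -8, 8, -8) → (1, -6, -8, -7))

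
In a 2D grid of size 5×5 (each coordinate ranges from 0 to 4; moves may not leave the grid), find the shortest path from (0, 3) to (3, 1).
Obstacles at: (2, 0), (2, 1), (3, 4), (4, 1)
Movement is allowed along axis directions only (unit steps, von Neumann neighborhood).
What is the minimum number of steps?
5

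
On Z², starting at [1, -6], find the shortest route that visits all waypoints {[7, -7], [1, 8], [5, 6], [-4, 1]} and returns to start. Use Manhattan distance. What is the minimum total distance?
52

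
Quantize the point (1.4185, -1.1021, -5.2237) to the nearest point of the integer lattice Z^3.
(1, -1, -5)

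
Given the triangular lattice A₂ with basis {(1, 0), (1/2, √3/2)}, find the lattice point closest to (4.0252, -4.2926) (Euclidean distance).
(4.5, -4.33)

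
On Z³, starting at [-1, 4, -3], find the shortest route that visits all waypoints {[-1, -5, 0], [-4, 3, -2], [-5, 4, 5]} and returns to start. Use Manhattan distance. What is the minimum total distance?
44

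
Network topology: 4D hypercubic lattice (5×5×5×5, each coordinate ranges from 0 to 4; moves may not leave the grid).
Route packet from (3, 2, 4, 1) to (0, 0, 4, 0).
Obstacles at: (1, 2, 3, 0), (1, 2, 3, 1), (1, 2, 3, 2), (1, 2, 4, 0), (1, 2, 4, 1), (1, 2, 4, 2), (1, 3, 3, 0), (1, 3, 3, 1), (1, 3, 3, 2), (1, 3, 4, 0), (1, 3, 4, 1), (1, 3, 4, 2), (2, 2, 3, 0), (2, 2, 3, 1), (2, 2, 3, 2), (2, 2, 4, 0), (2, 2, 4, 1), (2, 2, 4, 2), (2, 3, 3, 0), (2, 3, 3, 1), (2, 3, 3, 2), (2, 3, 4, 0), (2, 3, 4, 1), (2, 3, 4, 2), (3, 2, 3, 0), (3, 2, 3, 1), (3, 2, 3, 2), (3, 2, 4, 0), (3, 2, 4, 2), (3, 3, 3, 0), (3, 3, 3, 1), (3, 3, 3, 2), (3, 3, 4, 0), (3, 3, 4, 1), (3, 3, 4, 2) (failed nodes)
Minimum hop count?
6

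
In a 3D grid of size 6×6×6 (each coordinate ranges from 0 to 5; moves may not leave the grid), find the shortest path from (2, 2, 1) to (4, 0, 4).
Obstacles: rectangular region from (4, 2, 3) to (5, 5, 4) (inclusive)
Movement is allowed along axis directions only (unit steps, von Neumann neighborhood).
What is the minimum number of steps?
7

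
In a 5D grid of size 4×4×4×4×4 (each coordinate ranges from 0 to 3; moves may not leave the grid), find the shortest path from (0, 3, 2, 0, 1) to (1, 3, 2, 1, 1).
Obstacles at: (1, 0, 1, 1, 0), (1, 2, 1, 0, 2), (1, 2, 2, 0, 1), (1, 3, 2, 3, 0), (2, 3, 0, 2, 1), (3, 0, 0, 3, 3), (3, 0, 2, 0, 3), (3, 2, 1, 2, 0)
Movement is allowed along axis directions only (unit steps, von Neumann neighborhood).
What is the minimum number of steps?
2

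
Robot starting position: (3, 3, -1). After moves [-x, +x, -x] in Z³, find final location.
(2, 3, -1)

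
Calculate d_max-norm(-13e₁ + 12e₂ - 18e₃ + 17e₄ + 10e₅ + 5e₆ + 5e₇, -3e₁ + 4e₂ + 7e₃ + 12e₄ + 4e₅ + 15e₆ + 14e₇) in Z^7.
25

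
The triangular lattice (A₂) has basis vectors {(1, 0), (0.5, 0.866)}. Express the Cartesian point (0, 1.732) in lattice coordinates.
-b₁ + 2b₂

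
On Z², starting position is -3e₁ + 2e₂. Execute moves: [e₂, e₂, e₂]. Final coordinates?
(-3, 5)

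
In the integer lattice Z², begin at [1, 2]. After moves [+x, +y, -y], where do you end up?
(2, 2)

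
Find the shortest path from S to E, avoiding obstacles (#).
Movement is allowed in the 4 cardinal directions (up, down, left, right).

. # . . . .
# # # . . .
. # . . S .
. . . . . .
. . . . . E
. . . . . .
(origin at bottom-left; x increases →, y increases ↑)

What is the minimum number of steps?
3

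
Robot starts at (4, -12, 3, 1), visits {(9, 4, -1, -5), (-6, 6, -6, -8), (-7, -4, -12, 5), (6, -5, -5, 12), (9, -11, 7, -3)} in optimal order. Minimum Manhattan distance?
122
(one optimal route: (4, -12, 3, 1) → (9, -11, 7, -3) → (9, 4, -1, -5) → (-6, 6, -6, -8) → (-7, -4, -12, 5) → (6, -5, -5, 12))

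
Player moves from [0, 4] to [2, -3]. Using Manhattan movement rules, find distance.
9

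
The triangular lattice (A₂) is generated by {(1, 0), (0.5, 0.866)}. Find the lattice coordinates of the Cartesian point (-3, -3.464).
-b₁ - 4b₂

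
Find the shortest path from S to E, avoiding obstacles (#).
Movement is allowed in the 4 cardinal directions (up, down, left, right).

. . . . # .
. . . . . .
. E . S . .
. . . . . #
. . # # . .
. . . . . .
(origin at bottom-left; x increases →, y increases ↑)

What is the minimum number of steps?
2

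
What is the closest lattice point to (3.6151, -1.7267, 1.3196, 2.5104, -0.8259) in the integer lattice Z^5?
(4, -2, 1, 3, -1)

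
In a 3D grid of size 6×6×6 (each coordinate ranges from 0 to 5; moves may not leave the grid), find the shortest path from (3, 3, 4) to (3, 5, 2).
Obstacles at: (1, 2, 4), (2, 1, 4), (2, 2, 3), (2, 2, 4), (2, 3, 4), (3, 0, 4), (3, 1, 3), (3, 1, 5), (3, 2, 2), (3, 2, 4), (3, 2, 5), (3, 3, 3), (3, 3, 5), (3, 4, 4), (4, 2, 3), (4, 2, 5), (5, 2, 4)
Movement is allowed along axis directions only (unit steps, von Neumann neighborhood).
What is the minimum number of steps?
6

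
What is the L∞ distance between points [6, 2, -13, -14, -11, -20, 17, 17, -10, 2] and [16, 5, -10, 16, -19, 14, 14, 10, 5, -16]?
34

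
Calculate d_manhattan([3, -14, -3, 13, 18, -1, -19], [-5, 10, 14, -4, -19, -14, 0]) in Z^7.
135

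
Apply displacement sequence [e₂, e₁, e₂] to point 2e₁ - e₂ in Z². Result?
(3, 1)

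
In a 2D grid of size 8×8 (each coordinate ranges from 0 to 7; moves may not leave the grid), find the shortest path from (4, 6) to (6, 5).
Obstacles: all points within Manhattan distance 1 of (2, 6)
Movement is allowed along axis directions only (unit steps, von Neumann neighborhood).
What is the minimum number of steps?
3
(one shortest path: (4, 6) → (5, 6) → (6, 6) → (6, 5))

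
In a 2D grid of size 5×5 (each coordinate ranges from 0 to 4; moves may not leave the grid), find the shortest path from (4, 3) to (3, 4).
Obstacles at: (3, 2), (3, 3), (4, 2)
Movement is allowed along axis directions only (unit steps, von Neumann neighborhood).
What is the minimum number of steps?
2
(one shortest path: (4, 3) → (4, 4) → (3, 4))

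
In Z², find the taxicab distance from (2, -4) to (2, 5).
9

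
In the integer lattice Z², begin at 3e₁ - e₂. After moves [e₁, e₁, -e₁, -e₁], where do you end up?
(3, -1)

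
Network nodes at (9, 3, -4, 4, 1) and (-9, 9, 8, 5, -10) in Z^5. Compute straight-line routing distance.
25.02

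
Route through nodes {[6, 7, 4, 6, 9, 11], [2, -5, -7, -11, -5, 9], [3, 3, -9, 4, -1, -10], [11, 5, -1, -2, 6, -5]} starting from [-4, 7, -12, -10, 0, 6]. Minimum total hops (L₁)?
156
(one optimal route: (-4, 7, -12, -10, 0, 6) → (2, -5, -7, -11, -5, 9) → (3, 3, -9, 4, -1, -10) → (11, 5, -1, -2, 6, -5) → (6, 7, 4, 6, 9, 11))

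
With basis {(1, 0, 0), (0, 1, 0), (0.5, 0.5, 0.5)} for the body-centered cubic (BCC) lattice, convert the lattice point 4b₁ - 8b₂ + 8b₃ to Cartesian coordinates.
(8, -4, 4)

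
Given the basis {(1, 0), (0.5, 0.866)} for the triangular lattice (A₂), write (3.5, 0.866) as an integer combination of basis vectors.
3b₁ + b₂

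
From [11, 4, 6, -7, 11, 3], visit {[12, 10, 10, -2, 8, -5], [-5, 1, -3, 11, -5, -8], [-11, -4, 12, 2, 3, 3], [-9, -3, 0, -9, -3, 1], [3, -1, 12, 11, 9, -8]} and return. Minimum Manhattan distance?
234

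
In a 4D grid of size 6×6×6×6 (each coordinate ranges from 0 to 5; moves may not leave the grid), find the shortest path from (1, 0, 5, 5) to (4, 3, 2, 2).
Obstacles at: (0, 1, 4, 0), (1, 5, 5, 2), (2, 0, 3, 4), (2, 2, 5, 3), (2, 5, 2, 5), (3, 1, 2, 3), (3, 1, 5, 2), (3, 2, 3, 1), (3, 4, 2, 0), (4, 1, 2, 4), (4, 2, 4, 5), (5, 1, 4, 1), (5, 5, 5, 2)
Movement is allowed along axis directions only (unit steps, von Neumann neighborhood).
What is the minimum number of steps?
12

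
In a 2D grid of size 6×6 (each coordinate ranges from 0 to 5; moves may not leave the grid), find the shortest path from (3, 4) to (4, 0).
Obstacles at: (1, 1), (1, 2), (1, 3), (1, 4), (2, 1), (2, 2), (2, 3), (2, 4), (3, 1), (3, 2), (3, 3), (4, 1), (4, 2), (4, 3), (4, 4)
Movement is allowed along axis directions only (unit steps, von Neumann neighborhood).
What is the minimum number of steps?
9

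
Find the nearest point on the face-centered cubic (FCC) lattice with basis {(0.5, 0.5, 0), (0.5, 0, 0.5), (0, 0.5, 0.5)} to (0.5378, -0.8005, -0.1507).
(0.5, -0.5, 0)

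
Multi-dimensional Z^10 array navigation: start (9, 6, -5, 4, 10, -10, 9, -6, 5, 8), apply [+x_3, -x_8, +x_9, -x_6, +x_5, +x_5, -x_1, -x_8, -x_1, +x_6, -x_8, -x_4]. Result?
(7, 6, -4, 3, 12, -10, 9, -9, 6, 8)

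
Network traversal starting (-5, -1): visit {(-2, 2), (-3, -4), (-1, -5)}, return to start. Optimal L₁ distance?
22
(one optimal route: (-5, -1) → (-2, 2) → (-1, -5) → (-3, -4) → (-5, -1))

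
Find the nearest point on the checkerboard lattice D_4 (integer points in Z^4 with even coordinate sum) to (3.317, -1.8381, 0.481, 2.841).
(3, -2, 0, 3)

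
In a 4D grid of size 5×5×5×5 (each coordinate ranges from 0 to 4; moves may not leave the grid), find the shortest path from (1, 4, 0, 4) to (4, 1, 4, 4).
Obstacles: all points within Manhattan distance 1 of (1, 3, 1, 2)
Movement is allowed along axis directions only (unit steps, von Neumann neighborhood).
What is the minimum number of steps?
10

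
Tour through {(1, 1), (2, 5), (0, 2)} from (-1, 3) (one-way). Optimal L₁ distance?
9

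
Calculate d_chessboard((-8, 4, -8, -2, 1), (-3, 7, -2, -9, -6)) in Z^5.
7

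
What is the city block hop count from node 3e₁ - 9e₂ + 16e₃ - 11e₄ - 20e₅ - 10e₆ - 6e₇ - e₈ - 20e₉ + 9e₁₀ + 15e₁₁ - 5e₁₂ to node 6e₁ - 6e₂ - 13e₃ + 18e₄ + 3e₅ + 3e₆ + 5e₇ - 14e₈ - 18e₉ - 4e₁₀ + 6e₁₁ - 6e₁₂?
149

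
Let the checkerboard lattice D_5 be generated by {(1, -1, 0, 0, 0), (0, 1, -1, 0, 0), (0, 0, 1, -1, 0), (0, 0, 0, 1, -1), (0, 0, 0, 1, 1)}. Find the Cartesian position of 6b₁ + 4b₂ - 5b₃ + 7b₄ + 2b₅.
(6, -2, -9, 14, -5)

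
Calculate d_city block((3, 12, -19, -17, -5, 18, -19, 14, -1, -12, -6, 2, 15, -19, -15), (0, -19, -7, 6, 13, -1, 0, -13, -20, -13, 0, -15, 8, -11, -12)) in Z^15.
213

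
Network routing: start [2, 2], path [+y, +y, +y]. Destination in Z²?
(2, 5)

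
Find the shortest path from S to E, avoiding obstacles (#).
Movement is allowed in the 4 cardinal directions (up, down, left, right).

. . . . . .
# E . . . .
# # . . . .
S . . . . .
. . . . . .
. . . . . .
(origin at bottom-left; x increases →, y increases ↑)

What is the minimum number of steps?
5
(one shortest path: (0, 2) → (1, 2) → (2, 2) → (2, 3) → (2, 4) → (1, 4))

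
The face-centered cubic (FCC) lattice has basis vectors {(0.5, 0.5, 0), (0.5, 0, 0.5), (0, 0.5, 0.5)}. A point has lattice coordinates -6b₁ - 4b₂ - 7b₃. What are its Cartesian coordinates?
(-5, -6.5, -5.5)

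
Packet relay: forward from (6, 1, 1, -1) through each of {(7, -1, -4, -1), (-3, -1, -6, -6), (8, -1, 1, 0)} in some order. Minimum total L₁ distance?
29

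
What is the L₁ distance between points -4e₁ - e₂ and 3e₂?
8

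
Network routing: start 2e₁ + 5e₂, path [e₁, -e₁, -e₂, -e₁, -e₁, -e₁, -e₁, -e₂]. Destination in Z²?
(-2, 3)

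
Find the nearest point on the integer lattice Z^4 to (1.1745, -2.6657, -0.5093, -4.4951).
(1, -3, -1, -4)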